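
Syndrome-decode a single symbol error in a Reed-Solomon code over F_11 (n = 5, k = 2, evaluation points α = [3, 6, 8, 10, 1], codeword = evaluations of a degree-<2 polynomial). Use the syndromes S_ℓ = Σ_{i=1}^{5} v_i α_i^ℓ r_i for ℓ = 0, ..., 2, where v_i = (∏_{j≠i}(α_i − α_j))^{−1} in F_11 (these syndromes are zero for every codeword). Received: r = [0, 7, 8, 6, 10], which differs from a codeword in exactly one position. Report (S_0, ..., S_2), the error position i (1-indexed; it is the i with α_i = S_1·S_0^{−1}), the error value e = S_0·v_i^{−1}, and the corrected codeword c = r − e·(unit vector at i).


S = (7, 4, 7), error at position 4, error magnitude e = 8, c = [0, 7, 8, 9, 10].

Step 1: column multipliers v_i = (∏_{j≠i}(α_i − α_j))^{−1} mod 11.
  i = 1 (α = 3): (3−6)(3−8)(3−10)(3−1) = (−3)·(−5)·(−7)·2 = −210 ≡ 10, so v_1 = 10^{−1} = 10 (mod 11).
  i = 2 (α = 6): (6−3)(6−8)(6−10)(6−1) = 3·(−2)·(−4)·5 = 120 ≡ 10, so v_2 = 10^{−1} = 10 (mod 11).
  i = 3 (α = 8): (8−3)(8−6)(8−10)(8−1) = 5·2·(−2)·7 = −140 ≡ 3, so v_3 = 3^{−1} = 4 (mod 11).
  i = 4 (α = 10): (10−3)(10−6)(10−8)(10−1) = 7·4·2·9 = 504 ≡ 9, so v_4 = 9^{−1} = 5 (mod 11).
  i = 5 (α = 1): (1−3)(1−6)(1−8)(1−10) = (−2)·(−5)·(−7)·(−9) = 630 ≡ 3, so v_5 = 3^{−1} = 4 (mod 11).
  v = [10, 10, 4, 5, 4].
Step 2: syndromes of r = [0, 7, 8, 6, 10] (all sums mod 11).
  S_0 = Σ v_i r_i = 10·0 + 10·7 + 4·8 + 5·6 + 4·10 = 172 ≡ 7.
  S_1 = Σ v_i α_i r_i = 10·3·0 + 10·6·7 + 4·8·8 + 5·10·6 + 4·1·10 = 1016 ≡ 4.
  α_i^2 mod 11 = [9, 3, 9, 1, 1].
  S_2 = Σ v_i α_i^2 r_i = 10·9·0 + 10·3·7 + 4·9·8 + 5·1·6 + 4·1·10 = 568 ≡ 7.
  S = (7, 4, 7) ≠ 0, so r is not a codeword (an error is present).
Step 3: locate the error. For a single error e at position i, S_ℓ = v_i·e·α_i^ℓ, so α_err = S_1/S_0.
  S_0^{−1} = 7^{−1} = 8 (mod 11), so α_err = 4·8 = 32 ≡ 10 = α_4. Error position i = 4.
  Consistency check: S_2/S_1 = 7·3 = 21 ≡ 10 = α_err ✓ (single-error assumption holds).
Step 4: error magnitude e = S_0/v_4 = S_0·∏_{j≠4}(α_4 − α_j) = 7·9 = 63 ≡ 8 (mod 11).
Step 5: correct position 4: c_4 = r_4 − e = 6 − 8 ≡ 9 (mod 11). Hence c = [0, 7, 8, 9, 10].
  Check: interpolating c through the α_i gives m(x) = 4 + 6·x (degree < 2) with m(α_i) = c_i for every i, so c is indeed a codeword.


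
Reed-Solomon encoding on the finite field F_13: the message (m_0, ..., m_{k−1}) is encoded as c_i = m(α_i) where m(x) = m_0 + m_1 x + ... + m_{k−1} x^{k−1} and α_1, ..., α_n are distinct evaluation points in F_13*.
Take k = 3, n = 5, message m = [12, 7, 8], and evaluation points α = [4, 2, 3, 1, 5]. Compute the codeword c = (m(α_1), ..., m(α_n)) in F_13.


c = [12, 6, 1, 1, 0]

Message polynomial: m(x) = 12 + 7·x + 8·x^2 (mod 13).
For each evaluation point α_i, compute m(α_i) mod 13:
  α_1 = 4: Horner steps 8 → 0 → 12, so m(4) = 12.
  α_2 = 2: Horner steps 8 → 10 → 6, so m(2) = 6.
  α_3 = 3: Horner steps 8 → 5 → 1, so m(3) = 1.
  α_4 = 1: Horner steps 8 → 2 → 1, so m(1) = 1.
  α_5 = 5: Horner steps 8 → 8 → 0, so m(5) = 0.
Codeword c = [12, 6, 1, 1, 0] ∈ F_13^5.


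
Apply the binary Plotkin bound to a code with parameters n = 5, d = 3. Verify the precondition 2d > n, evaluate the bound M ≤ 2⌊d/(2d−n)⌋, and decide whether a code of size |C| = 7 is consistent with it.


Plotkin bound M ≤ 6; given |C| = 7 > bound (violated).

Check applicability: 2d = 6, n = 5.
2d − n = 1 > 0, so Plotkin applies.
Compute d/(2d−n) = 3/1 ≈ 3.0000.
⌊d/(2d−n)⌋ = 3.
Plotkin bound: M ≤ 2·3 = 6.
Given |C| = 7, check: VIOLATED.
This |C| is above the Plotkin bound, so no binary code with n = 5, d = 3 and 7 codewords exists.


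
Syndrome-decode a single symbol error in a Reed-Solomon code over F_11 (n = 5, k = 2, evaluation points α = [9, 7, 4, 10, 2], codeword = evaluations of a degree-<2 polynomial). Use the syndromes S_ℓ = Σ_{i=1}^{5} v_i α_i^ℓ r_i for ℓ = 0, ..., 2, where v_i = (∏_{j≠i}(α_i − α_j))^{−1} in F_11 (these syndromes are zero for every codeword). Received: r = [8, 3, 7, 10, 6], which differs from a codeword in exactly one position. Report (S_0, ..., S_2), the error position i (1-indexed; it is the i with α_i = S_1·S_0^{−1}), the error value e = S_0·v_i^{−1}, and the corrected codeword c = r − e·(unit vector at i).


S = (10, 2, 7), error at position 1, error magnitude e = 4, c = [4, 3, 7, 10, 6].

Step 1: column multipliers v_i = (∏_{j≠i}(α_i − α_j))^{−1} mod 11.
  i = 1 (α = 9): (9−7)(9−4)(9−10)(9−2) = 2·5·(−1)·7 = −70 ≡ 7, so v_1 = 7^{−1} = 8 (mod 11).
  i = 2 (α = 7): (7−9)(7−4)(7−10)(7−2) = (−2)·3·(−3)·5 = 90 ≡ 2, so v_2 = 2^{−1} = 6 (mod 11).
  i = 3 (α = 4): (4−9)(4−7)(4−10)(4−2) = (−5)·(−3)·(−6)·2 = −180 ≡ 7, so v_3 = 7^{−1} = 8 (mod 11).
  i = 4 (α = 10): (10−9)(10−7)(10−4)(10−2) = 1·3·6·8 = 144 ≡ 1, so v_4 = 1^{−1} = 1 (mod 11).
  i = 5 (α = 2): (2−9)(2−7)(2−4)(2−10) = (−7)·(−5)·(−2)·(−8) = 560 ≡ 10, so v_5 = 10^{−1} = 10 (mod 11).
  v = [8, 6, 8, 1, 10].
Step 2: syndromes of r = [8, 3, 7, 10, 6] (all sums mod 11).
  S_0 = Σ v_i r_i = 8·8 + 6·3 + 8·7 + 1·10 + 10·6 = 208 ≡ 10.
  S_1 = Σ v_i α_i r_i = 8·9·8 + 6·7·3 + 8·4·7 + 1·10·10 + 10·2·6 = 1146 ≡ 2.
  α_i^2 mod 11 = [4, 5, 5, 1, 4].
  S_2 = Σ v_i α_i^2 r_i = 8·4·8 + 6·5·3 + 8·5·7 + 1·1·10 + 10·4·6 = 876 ≡ 7.
  S = (10, 2, 7) ≠ 0, so r is not a codeword (an error is present).
Step 3: locate the error. For a single error e at position i, S_ℓ = v_i·e·α_i^ℓ, so α_err = S_1/S_0.
  S_0^{−1} = 10^{−1} = 10 (mod 11), so α_err = 2·10 = 20 ≡ 9 = α_1. Error position i = 1.
  Consistency check: S_2/S_1 = 7·6 = 42 ≡ 9 = α_err ✓ (single-error assumption holds).
Step 4: error magnitude e = S_0/v_1 = S_0·∏_{j≠1}(α_1 − α_j) = 10·7 = 70 ≡ 4 (mod 11).
Step 5: correct position 1: c_1 = r_1 − e = 8 − 4 ≡ 4 (mod 11). Hence c = [4, 3, 7, 10, 6].
  Check: interpolating c through the α_i gives m(x) = 5 + 6·x (degree < 2) with m(α_i) = c_i for every i, so c is indeed a codeword.


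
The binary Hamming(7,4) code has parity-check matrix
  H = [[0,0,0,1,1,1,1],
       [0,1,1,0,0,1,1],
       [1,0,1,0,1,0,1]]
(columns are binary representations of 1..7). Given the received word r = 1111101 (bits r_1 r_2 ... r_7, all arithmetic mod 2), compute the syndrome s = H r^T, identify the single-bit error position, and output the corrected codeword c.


s = (1, 1, 0)^T, error position = 6, corrected codeword c = 1111111

Compute s = H r^T mod 2 one row at a time:
  s_1 = 1 + 1 + 0 + 1 = 3 ≡ 1 (mod 2).
  s_2 = 1 + 1 + 0 + 1 = 3 ≡ 1 (mod 2).
  s_3 = 1 + 1 + 1 + 1 = 4 ≡ 0 (mod 2).
s = (1, 1, 0)^T — this equals column 6 of H (binary 110), so error is at position 6.
Correct: flip bit 6 of r = 1111101 to get c = 1111111.


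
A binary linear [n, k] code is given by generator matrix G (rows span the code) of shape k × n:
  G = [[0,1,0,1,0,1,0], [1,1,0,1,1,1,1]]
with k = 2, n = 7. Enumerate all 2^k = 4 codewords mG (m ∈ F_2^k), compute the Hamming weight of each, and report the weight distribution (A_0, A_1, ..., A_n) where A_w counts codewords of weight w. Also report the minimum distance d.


Weight distribution: A_0 = 1, A_3 = 2, A_6 = 1. Minimum distance d = 3.

Enumerate all 2^2 = 4 messages m ∈ F_2^2.
For each, compute codeword c = mG in F_2^7, then tally its weight.
  m = 00 → c = 0000000, weight = 0.
  m = 10 → c = 0101010, weight = 3.
  m = 01 → c = 1101111, weight = 6.
  m = 11 → c = 1000101, weight = 3.
Tally weights:
  weight 0: 1 codewords.
  weight 3: 2 codewords.
  weight 6: 1 codewords.
Minimum distance d = smallest w > 0 with A_w > 0 = 3.
Sanity: Σ A_w = 4 = 2^2 = 4 ✓.


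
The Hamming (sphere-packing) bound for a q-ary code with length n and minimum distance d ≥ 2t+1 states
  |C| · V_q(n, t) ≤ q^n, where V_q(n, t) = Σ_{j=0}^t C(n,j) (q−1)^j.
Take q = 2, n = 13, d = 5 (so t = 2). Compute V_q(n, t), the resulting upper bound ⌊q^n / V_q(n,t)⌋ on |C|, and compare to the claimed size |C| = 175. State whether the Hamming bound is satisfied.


V_q(n, t) = 92, q^n = 8192, Hamming bound = 89, |C| = 175 > bound (violated).

Step 1: Compute V_q(n, t) = Σ_{j=0}^2 C(n, j) (q−1)^j.
  j = 0: C(13,0)·(1)^0 = 1·1 = 1.
  j = 1: C(13,1)·(1)^1 = 13·1 = 13.
  j = 2: C(13,2)·(1)^2 = 78·1 = 78.
  V_q(n, t) = 1 + 13 + 78 = 92.
Step 2: q^n = 2^13 = 8192.
Step 3: Hamming bound ⌊q^n / V_q(n,t)⌋ = ⌊8192/92⌋ = 89.
Step 4: Compare |C| = 175 to 89: violated.
The claimed |C| lies above the Hamming bound, so no 2-ary code of length 13 with d ≥ 5 can have 175 codewords.


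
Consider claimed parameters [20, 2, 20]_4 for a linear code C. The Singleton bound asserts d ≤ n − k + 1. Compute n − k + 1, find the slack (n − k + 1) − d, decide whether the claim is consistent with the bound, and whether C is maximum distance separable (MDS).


Singleton RHS = n − k + 1 = 19, slack = -1, bound violated (no such code; not MDS).

Singleton bound: d ≤ n − k + 1.
Here n = 20, k = 2, so n − k + 1 = 19.
Given d = 20, check d ≤ 19: NO.
Slack = (n − k + 1) − d = -1.
The slack is negative: d = 20 exceeds n − k + 1 = 19 by 1, so the Singleton bound is violated and no linear [20, 2, 20]_4 code can exist. In particular it is not MDS (MDS requires d = n − k + 1 exactly).
Description: the claimed parameters are [20, 2, 20]_4; such a code would be impossible (violates the Singleton bound).


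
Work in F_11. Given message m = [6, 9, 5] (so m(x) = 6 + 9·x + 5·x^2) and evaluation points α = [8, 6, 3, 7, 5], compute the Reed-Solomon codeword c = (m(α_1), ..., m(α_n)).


c = [2, 9, 1, 6, 0]

Message polynomial: m(x) = 6 + 9·x + 5·x^2 (mod 11).
For each evaluation point α_i, compute m(α_i) mod 11:
  α_1 = 8: Horner steps 5 → 5 → 2, so m(8) = 2.
  α_2 = 6: Horner steps 5 → 6 → 9, so m(6) = 9.
  α_3 = 3: Horner steps 5 → 2 → 1, so m(3) = 1.
  α_4 = 7: Horner steps 5 → 0 → 6, so m(7) = 6.
  α_5 = 5: Horner steps 5 → 1 → 0, so m(5) = 0.
Codeword c = [2, 9, 1, 6, 0] ∈ F_11^5.


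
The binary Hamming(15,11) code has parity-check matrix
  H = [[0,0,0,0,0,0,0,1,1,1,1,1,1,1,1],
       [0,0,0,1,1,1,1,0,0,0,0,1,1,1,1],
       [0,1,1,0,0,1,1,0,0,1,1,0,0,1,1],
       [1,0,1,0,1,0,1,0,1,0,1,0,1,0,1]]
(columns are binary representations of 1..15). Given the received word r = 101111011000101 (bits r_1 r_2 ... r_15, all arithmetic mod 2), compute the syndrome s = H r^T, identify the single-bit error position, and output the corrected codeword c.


s = (0, 1, 1, 0)^T, error position = 6, corrected codeword c = 101110011000101

Compute s = H r^T mod 2 one row at a time:
  s_1 = 1 + 1 + 0 + 0 + 0 + 1 + 0 + 1 = 4 ≡ 0 (mod 2).
  s_2 = 1 + 1 + 1 + 0 + 0 + 1 + 0 + 1 = 5 ≡ 1 (mod 2).
  s_3 = 0 + 1 + 1 + 0 + 0 + 0 + 0 + 1 = 3 ≡ 1 (mod 2).
  s_4 = 1 + 1 + 1 + 0 + 1 + 0 + 1 + 1 = 6 ≡ 0 (mod 2).
s = (0, 1, 1, 0)^T — this equals column 6 of H (binary 0110), so error is at position 6.
Correct: flip bit 6 of r = 101111011000101 to get c = 101110011000101.


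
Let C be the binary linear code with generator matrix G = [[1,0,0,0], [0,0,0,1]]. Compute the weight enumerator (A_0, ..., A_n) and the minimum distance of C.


Weight distribution: A_0 = 1, A_1 = 2, A_2 = 1. Minimum distance d = 1.

Enumerate all 2^2 = 4 messages m ∈ F_2^2.
For each, compute codeword c = mG in F_2^4, then tally its weight.
  m = 00 → c = 0000, weight = 0.
  m = 10 → c = 1000, weight = 1.
  m = 01 → c = 0001, weight = 1.
  m = 11 → c = 1001, weight = 2.
Tally weights:
  weight 0: 1 codewords.
  weight 1: 2 codewords.
  weight 2: 1 codewords.
Minimum distance d = smallest w > 0 with A_w > 0 = 1.
Sanity: Σ A_w = 4 = 2^2 = 4 ✓.


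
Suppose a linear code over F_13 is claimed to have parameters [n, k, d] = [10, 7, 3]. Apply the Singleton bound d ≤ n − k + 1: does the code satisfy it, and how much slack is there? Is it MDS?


Singleton RHS = n − k + 1 = 4, slack = 1, bound satisfied, not MDS.

Singleton bound: d ≤ n − k + 1.
Here n = 10, k = 7, so n − k + 1 = 4.
Given d = 3, check d ≤ 4: YES.
Slack = (n − k + 1) − d = 1.
The code is NOT MDS (slack = 1 > 0).
Description: the claimed parameters are [10, 7, 3]_13; such a code would be non-MDS.


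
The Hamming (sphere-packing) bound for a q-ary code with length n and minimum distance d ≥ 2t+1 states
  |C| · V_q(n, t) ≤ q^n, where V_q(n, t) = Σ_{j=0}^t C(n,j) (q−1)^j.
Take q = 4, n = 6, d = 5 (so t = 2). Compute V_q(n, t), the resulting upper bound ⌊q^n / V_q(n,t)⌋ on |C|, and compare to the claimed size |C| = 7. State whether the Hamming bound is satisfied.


V_q(n, t) = 154, q^n = 4096, Hamming bound = 26, |C| = 7 ≤ bound (satisfied).

Step 1: Compute V_q(n, t) = Σ_{j=0}^2 C(n, j) (q−1)^j.
  j = 0: C(6,0)·(3)^0 = 1·1 = 1.
  j = 1: C(6,1)·(3)^1 = 6·3 = 18.
  j = 2: C(6,2)·(3)^2 = 15·9 = 135.
  V_q(n, t) = 1 + 18 + 135 = 154.
Step 2: q^n = 4^6 = 4096.
Step 3: Hamming bound ⌊q^n / V_q(n,t)⌋ = ⌊4096/154⌋ = 26.
Step 4: Compare |C| = 7 to 26: satisfied.
The claimed |C| lies below the Hamming bound.


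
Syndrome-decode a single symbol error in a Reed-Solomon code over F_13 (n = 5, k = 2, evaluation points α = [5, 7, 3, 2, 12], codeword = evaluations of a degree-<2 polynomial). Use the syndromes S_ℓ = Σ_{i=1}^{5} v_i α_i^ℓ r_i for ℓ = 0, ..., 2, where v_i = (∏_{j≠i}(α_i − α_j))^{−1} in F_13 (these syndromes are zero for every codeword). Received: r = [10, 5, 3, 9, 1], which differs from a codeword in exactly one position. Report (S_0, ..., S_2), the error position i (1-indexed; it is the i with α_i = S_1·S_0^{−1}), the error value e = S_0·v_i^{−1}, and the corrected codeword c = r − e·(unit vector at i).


S = (1, 5, 12), error at position 1, error magnitude e = 6, c = [4, 5, 3, 9, 1].

Step 1: column multipliers v_i = (∏_{j≠i}(α_i − α_j))^{−1} mod 13.
  i = 1 (α = 5): (5−7)(5−3)(5−2)(5−12) = (−2)·2·3·(−7) = 84 ≡ 6, so v_1 = 6^{−1} = 11 (mod 13).
  i = 2 (α = 7): (7−5)(7−3)(7−2)(7−12) = 2·4·5·(−5) = −200 ≡ 8, so v_2 = 8^{−1} = 5 (mod 13).
  i = 3 (α = 3): (3−5)(3−7)(3−2)(3−12) = (−2)·(−4)·1·(−9) = −72 ≡ 6, so v_3 = 6^{−1} = 11 (mod 13).
  i = 4 (α = 2): (2−5)(2−7)(2−3)(2−12) = (−3)·(−5)·(−1)·(−10) = 150 ≡ 7, so v_4 = 7^{−1} = 2 (mod 13).
  i = 5 (α = 12): (12−5)(12−7)(12−3)(12−2) = 7·5·9·10 = 3150 ≡ 4, so v_5 = 4^{−1} = 10 (mod 13).
  v = [11, 5, 11, 2, 10].
Step 2: syndromes of r = [10, 5, 3, 9, 1] (all sums mod 13).
  S_0 = Σ v_i r_i = 11·10 + 5·5 + 11·3 + 2·9 + 10·1 = 196 ≡ 1.
  S_1 = Σ v_i α_i r_i = 11·5·10 + 5·7·5 + 11·3·3 + 2·2·9 + 10·12·1 = 980 ≡ 5.
  α_i^2 mod 13 = [12, 10, 9, 4, 1].
  S_2 = Σ v_i α_i^2 r_i = 11·12·10 + 5·10·5 + 11·9·3 + 2·4·9 + 10·1·1 = 1949 ≡ 12.
  S = (1, 5, 12) ≠ 0, so r is not a codeword (an error is present).
Step 3: locate the error. For a single error e at position i, S_ℓ = v_i·e·α_i^ℓ, so α_err = S_1/S_0.
  S_0^{−1} = 1^{−1} = 1 (mod 13), so α_err = 5·1 = 5 ≡ 5 = α_1. Error position i = 1.
  Consistency check: S_2/S_1 = 12·8 = 96 ≡ 5 = α_err ✓ (single-error assumption holds).
Step 4: error magnitude e = S_0/v_1 = S_0·∏_{j≠1}(α_1 − α_j) = 1·6 = 6 ≡ 6 (mod 13).
Step 5: correct position 1: c_1 = r_1 − e = 10 − 6 ≡ 4 (mod 13). Hence c = [4, 5, 3, 9, 1].
  Check: interpolating c through the α_i gives m(x) = 8 + 7·x (degree < 2) with m(α_i) = c_i for every i, so c is indeed a codeword.


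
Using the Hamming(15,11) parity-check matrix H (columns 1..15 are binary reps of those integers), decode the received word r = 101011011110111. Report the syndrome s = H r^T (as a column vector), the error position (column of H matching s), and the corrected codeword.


s = (1, 1, 0, 1)^T, error position = 13, corrected codeword c = 101011011110011

Compute s = H r^T mod 2 one row at a time:
  s_1 = 1 + 1 + 1 + 1 + 0 + 1 + 1 + 1 = 7 ≡ 1 (mod 2).
  s_2 = 0 + 1 + 1 + 0 + 0 + 1 + 1 + 1 = 5 ≡ 1 (mod 2).
  s_3 = 0 + 1 + 1 + 0 + 1 + 1 + 1 + 1 = 6 ≡ 0 (mod 2).
  s_4 = 1 + 1 + 1 + 0 + 1 + 1 + 1 + 1 = 7 ≡ 1 (mod 2).
s = (1, 1, 0, 1)^T — this equals column 13 of H (binary 1101), so error is at position 13.
Correct: flip bit 13 of r = 101011011110111 to get c = 101011011110011.


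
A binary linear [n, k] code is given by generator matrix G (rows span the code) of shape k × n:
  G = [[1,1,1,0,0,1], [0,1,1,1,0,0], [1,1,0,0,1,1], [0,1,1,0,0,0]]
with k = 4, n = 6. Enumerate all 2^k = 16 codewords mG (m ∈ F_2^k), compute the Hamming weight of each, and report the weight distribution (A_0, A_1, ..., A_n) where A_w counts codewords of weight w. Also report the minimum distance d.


Weight distribution: A_0 = 1, A_1 = 1, A_2 = 4, A_3 = 4, A_4 = 3, A_5 = 3. Minimum distance d = 1.

Enumerate all 2^4 = 16 messages m ∈ F_2^4.
For each, compute codeword c = mG in F_2^6, then tally its weight.
  m = 0000 → c = 000000, weight = 0.
  m = 1000 → c = 111001, weight = 4.
  m = 0100 → c = 011100, weight = 3.
  m = 1100 → c = 100101, weight = 3.
  m = 0010 → c = 110011, weight = 4.
  m = 1010 → c = 001010, weight = 2.
  m = 0110 → c = 101111, weight = 5.
  m = 1110 → c = 010110, weight = 3.
  m = 0001 → c = 011000, weight = 2.
  m = 1001 → c = 100001, weight = 2.
  m = 0101 → c = 000100, weight = 1.
  m = 1101 → c = 111101, weight = 5.
  m = 0011 → c = 101011, weight = 4.
  m = 1011 → c = 010010, weight = 2.
  m = 0111 → c = 110111, weight = 5.
  m = 1111 → c = 001110, weight = 3.
Tally weights:
  weight 0: 1 codewords.
  weight 1: 1 codewords.
  weight 2: 4 codewords.
  weight 3: 4 codewords.
  weight 4: 3 codewords.
  weight 5: 3 codewords.
Minimum distance d = smallest w > 0 with A_w > 0 = 1.
Sanity: Σ A_w = 16 = 2^4 = 16 ✓.


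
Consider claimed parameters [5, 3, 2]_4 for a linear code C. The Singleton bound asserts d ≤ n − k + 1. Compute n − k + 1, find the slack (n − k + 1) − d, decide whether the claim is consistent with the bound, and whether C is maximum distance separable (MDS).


Singleton RHS = n − k + 1 = 3, slack = 1, bound satisfied, not MDS.

Singleton bound: d ≤ n − k + 1.
Here n = 5, k = 3, so n − k + 1 = 3.
Given d = 2, check d ≤ 3: YES.
Slack = (n − k + 1) − d = 1.
The code is NOT MDS (slack = 1 > 0).
Description: the claimed parameters are [5, 3, 2]_4; such a code would be non-MDS.


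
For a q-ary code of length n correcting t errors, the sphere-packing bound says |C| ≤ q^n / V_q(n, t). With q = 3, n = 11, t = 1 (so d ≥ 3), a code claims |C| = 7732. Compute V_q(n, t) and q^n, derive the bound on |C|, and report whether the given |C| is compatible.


V_q(n, t) = 23, q^n = 177147, Hamming bound = 7702, |C| = 7732 > bound (violated).

Step 1: Compute V_q(n, t) = Σ_{j=0}^1 C(n, j) (q−1)^j.
  j = 0: C(11,0)·(2)^0 = 1·1 = 1.
  j = 1: C(11,1)·(2)^1 = 11·2 = 22.
  V_q(n, t) = 1 + 22 = 23.
Step 2: q^n = 3^11 = 177147.
Step 3: Hamming bound ⌊q^n / V_q(n,t)⌋ = ⌊177147/23⌋ = 7702.
Step 4: Compare |C| = 7732 to 7702: violated.
The claimed |C| lies above the Hamming bound, so no 3-ary code of length 11 with d ≥ 3 can have 7732 codewords.


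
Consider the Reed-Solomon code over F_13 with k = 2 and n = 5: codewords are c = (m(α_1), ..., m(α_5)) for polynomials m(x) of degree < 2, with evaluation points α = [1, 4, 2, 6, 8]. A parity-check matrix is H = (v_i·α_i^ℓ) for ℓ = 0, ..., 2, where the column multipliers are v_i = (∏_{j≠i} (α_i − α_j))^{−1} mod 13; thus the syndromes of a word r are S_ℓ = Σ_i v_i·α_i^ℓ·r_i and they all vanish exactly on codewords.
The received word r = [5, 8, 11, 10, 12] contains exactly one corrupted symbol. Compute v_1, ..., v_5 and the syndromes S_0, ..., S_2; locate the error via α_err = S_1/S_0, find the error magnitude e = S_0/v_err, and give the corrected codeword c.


S = (11, 9, 5), error at position 3, error magnitude e = 5, c = [5, 8, 6, 10, 12].

Step 1: column multipliers v_i = (∏_{j≠i}(α_i − α_j))^{−1} mod 13.
  i = 1 (α = 1): (1−4)(1−2)(1−6)(1−8) = (−3)·(−1)·(−5)·(−7) = 105 ≡ 1, so v_1 = 1^{−1} = 1 (mod 13).
  i = 2 (α = 4): (4−1)(4−2)(4−6)(4−8) = 3·2·(−2)·(−4) = 48 ≡ 9, so v_2 = 9^{−1} = 3 (mod 13).
  i = 3 (α = 2): (2−1)(2−4)(2−6)(2−8) = 1·(−2)·(−4)·(−6) = −48 ≡ 4, so v_3 = 4^{−1} = 10 (mod 13).
  i = 4 (α = 6): (6−1)(6−4)(6−2)(6−8) = 5·2·4·(−2) = −80 ≡ 11, so v_4 = 11^{−1} = 6 (mod 13).
  i = 5 (α = 8): (8−1)(8−4)(8−2)(8−6) = 7·4·6·2 = 336 ≡ 11, so v_5 = 11^{−1} = 6 (mod 13).
  v = [1, 3, 10, 6, 6].
Step 2: syndromes of r = [5, 8, 11, 10, 12] (all sums mod 13).
  S_0 = Σ v_i r_i = 1·5 + 3·8 + 10·11 + 6·10 + 6·12 = 271 ≡ 11.
  S_1 = Σ v_i α_i r_i = 1·1·5 + 3·4·8 + 10·2·11 + 6·6·10 + 6·8·12 = 1257 ≡ 9.
  α_i^2 mod 13 = [1, 3, 4, 10, 12].
  S_2 = Σ v_i α_i^2 r_i = 1·1·5 + 3·3·8 + 10·4·11 + 6·10·10 + 6·12·12 = 1981 ≡ 5.
  S = (11, 9, 5) ≠ 0, so r is not a codeword (an error is present).
Step 3: locate the error. For a single error e at position i, S_ℓ = v_i·e·α_i^ℓ, so α_err = S_1/S_0.
  S_0^{−1} = 11^{−1} = 6 (mod 13), so α_err = 9·6 = 54 ≡ 2 = α_3. Error position i = 3.
  Consistency check: S_2/S_1 = 5·3 = 15 ≡ 2 = α_err ✓ (single-error assumption holds).
Step 4: error magnitude e = S_0/v_3 = S_0·∏_{j≠3}(α_3 − α_j) = 11·4 = 44 ≡ 5 (mod 13).
Step 5: correct position 3: c_3 = r_3 − e = 11 − 5 ≡ 6 (mod 13). Hence c = [5, 8, 6, 10, 12].
  Check: interpolating c through the α_i gives m(x) = 4 + 1·x (degree < 2) with m(α_i) = c_i for every i, so c is indeed a codeword.


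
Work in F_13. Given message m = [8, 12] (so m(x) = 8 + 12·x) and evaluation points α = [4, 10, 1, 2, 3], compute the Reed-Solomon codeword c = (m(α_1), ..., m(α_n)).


c = [4, 11, 7, 6, 5]

Message polynomial: m(x) = 8 + 12·x (mod 13).
For each evaluation point α_i, compute m(α_i) mod 13:
  α_1 = 4: Horner steps 12 → 4, so m(4) = 4.
  α_2 = 10: Horner steps 12 → 11, so m(10) = 11.
  α_3 = 1: Horner steps 12 → 7, so m(1) = 7.
  α_4 = 2: Horner steps 12 → 6, so m(2) = 6.
  α_5 = 3: Horner steps 12 → 5, so m(3) = 5.
Codeword c = [4, 11, 7, 6, 5] ∈ F_13^5.


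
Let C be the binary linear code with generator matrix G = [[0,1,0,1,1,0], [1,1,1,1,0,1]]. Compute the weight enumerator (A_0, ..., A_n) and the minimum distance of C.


Weight distribution: A_0 = 1, A_3 = 1, A_4 = 1, A_5 = 1. Minimum distance d = 3.

Enumerate all 2^2 = 4 messages m ∈ F_2^2.
For each, compute codeword c = mG in F_2^6, then tally its weight.
  m = 00 → c = 000000, weight = 0.
  m = 10 → c = 010110, weight = 3.
  m = 01 → c = 111101, weight = 5.
  m = 11 → c = 101011, weight = 4.
Tally weights:
  weight 0: 1 codewords.
  weight 3: 1 codewords.
  weight 4: 1 codewords.
  weight 5: 1 codewords.
Minimum distance d = smallest w > 0 with A_w > 0 = 3.
Sanity: Σ A_w = 4 = 2^2 = 4 ✓.


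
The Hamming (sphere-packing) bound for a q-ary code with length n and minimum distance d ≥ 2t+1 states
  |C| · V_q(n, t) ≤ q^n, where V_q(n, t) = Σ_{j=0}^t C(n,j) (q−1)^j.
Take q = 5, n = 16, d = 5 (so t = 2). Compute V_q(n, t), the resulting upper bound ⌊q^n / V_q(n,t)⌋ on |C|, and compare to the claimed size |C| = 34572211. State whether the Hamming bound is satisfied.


V_q(n, t) = 1985, q^n = 152587890625, Hamming bound = 76870473, |C| = 34572211 ≤ bound (satisfied).

Step 1: Compute V_q(n, t) = Σ_{j=0}^2 C(n, j) (q−1)^j.
  j = 0: C(16,0)·(4)^0 = 1·1 = 1.
  j = 1: C(16,1)·(4)^1 = 16·4 = 64.
  j = 2: C(16,2)·(4)^2 = 120·16 = 1920.
  V_q(n, t) = 1 + 64 + 1920 = 1985.
Step 2: q^n = 5^16 = 152587890625.
Step 3: Hamming bound ⌊q^n / V_q(n,t)⌋ = ⌊152587890625/1985⌋ = 76870473.
Step 4: Compare |C| = 34572211 to 76870473: satisfied.
The claimed |C| lies below the Hamming bound.


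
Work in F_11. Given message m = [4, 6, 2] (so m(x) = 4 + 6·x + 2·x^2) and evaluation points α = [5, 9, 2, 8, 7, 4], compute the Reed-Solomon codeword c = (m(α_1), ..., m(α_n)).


c = [7, 0, 2, 4, 1, 5]

Message polynomial: m(x) = 4 + 6·x + 2·x^2 (mod 11).
For each evaluation point α_i, compute m(α_i) mod 11:
  α_1 = 5: Horner steps 2 → 5 → 7, so m(5) = 7.
  α_2 = 9: Horner steps 2 → 2 → 0, so m(9) = 0.
  α_3 = 2: Horner steps 2 → 10 → 2, so m(2) = 2.
  α_4 = 8: Horner steps 2 → 0 → 4, so m(8) = 4.
  α_5 = 7: Horner steps 2 → 9 → 1, so m(7) = 1.
  α_6 = 4: Horner steps 2 → 3 → 5, so m(4) = 5.
Codeword c = [7, 0, 2, 4, 1, 5] ∈ F_11^6.


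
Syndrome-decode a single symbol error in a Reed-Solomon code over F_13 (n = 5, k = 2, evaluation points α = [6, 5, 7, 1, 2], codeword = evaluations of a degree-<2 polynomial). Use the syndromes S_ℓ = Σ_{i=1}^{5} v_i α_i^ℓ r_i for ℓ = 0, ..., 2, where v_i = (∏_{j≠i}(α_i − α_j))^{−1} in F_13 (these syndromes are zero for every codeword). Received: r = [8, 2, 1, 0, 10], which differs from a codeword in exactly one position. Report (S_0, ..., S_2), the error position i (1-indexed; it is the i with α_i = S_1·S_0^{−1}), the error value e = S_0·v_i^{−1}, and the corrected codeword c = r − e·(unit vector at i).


S = (3, 3, 3), error at position 4, error magnitude e = 9, c = [8, 2, 1, 4, 10].

Step 1: column multipliers v_i = (∏_{j≠i}(α_i − α_j))^{−1} mod 13.
  i = 1 (α = 6): (6−5)(6−7)(6−1)(6−2) = 1·(−1)·5·4 = −20 ≡ 6, so v_1 = 6^{−1} = 11 (mod 13).
  i = 2 (α = 5): (5−6)(5−7)(5−1)(5−2) = (−1)·(−2)·4·3 = 24 ≡ 11, so v_2 = 11^{−1} = 6 (mod 13).
  i = 3 (α = 7): (7−6)(7−5)(7−1)(7−2) = 1·2·6·5 = 60 ≡ 8, so v_3 = 8^{−1} = 5 (mod 13).
  i = 4 (α = 1): (1−6)(1−5)(1−7)(1−2) = (−5)·(−4)·(−6)·(−1) = 120 ≡ 3, so v_4 = 3^{−1} = 9 (mod 13).
  i = 5 (α = 2): (2−6)(2−5)(2−7)(2−1) = (−4)·(−3)·(−5)·1 = −60 ≡ 5, so v_5 = 5^{−1} = 8 (mod 13).
  v = [11, 6, 5, 9, 8].
Step 2: syndromes of r = [8, 2, 1, 0, 10] (all sums mod 13).
  S_0 = Σ v_i r_i = 11·8 + 6·2 + 5·1 + 9·0 + 8·10 = 185 ≡ 3.
  S_1 = Σ v_i α_i r_i = 11·6·8 + 6·5·2 + 5·7·1 + 9·1·0 + 8·2·10 = 783 ≡ 3.
  α_i^2 mod 13 = [10, 12, 10, 1, 4].
  S_2 = Σ v_i α_i^2 r_i = 11·10·8 + 6·12·2 + 5·10·1 + 9·1·0 + 8·4·10 = 1394 ≡ 3.
  S = (3, 3, 3) ≠ 0, so r is not a codeword (an error is present).
Step 3: locate the error. For a single error e at position i, S_ℓ = v_i·e·α_i^ℓ, so α_err = S_1/S_0.
  S_0^{−1} = 3^{−1} = 9 (mod 13), so α_err = 3·9 = 27 ≡ 1 = α_4. Error position i = 4.
  Consistency check: S_2/S_1 = 3·9 = 27 ≡ 1 = α_err ✓ (single-error assumption holds).
Step 4: error magnitude e = S_0/v_4 = S_0·∏_{j≠4}(α_4 − α_j) = 3·3 = 9 ≡ 9 (mod 13).
Step 5: correct position 4: c_4 = r_4 − e = 0 − 9 ≡ 4 (mod 13). Hence c = [8, 2, 1, 4, 10].
  Check: interpolating c through the α_i gives m(x) = 11 + 6·x (degree < 2) with m(α_i) = c_i for every i, so c is indeed a codeword.


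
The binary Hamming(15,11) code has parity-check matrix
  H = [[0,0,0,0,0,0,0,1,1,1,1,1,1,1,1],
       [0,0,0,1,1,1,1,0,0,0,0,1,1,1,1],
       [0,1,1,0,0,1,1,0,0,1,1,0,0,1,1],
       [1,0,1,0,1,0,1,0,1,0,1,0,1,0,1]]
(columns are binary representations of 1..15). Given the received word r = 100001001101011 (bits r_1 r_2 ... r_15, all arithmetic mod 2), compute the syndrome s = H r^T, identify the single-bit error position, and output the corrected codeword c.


s = (1, 0, 0, 1)^T, error position = 9, corrected codeword c = 100001000101011

Compute s = H r^T mod 2 one row at a time:
  s_1 = 0 + 1 + 1 + 0 + 1 + 0 + 1 + 1 = 5 ≡ 1 (mod 2).
  s_2 = 0 + 0 + 1 + 0 + 1 + 0 + 1 + 1 = 4 ≡ 0 (mod 2).
  s_3 = 0 + 0 + 1 + 0 + 1 + 0 + 1 + 1 = 4 ≡ 0 (mod 2).
  s_4 = 1 + 0 + 0 + 0 + 1 + 0 + 0 + 1 = 3 ≡ 1 (mod 2).
s = (1, 0, 0, 1)^T — this equals column 9 of H (binary 1001), so error is at position 9.
Correct: flip bit 9 of r = 100001001101011 to get c = 100001000101011.


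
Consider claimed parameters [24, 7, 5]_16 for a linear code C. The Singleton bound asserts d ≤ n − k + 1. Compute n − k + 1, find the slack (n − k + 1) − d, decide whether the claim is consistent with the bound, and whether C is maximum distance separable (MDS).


Singleton RHS = n − k + 1 = 18, slack = 13, bound satisfied, not MDS.

Singleton bound: d ≤ n − k + 1.
Here n = 24, k = 7, so n − k + 1 = 18.
Given d = 5, check d ≤ 18: YES.
Slack = (n − k + 1) − d = 13.
The code is NOT MDS (slack = 13 > 0).
Description: the claimed parameters are [24, 7, 5]_16; such a code would be non-MDS.


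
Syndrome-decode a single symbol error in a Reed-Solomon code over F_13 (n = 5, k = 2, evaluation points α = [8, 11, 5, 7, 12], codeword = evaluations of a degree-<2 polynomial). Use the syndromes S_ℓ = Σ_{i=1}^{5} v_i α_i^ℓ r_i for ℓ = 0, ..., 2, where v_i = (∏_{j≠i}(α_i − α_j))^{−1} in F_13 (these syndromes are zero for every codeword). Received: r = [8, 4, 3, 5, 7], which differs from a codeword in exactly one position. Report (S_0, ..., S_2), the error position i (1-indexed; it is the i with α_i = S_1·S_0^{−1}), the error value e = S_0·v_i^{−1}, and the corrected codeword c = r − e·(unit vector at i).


S = (6, 4, 7), error at position 3, error magnitude e = 4, c = [8, 4, 12, 5, 7].

Step 1: column multipliers v_i = (∏_{j≠i}(α_i − α_j))^{−1} mod 13.
  i = 1 (α = 8): (8−11)(8−5)(8−7)(8−12) = (−3)·3·1·(−4) = 36 ≡ 10, so v_1 = 10^{−1} = 4 (mod 13).
  i = 2 (α = 11): (11−8)(11−5)(11−7)(11−12) = 3·6·4·(−1) = −72 ≡ 6, so v_2 = 6^{−1} = 11 (mod 13).
  i = 3 (α = 5): (5−8)(5−11)(5−7)(5−12) = (−3)·(−6)·(−2)·(−7) = 252 ≡ 5, so v_3 = 5^{−1} = 8 (mod 13).
  i = 4 (α = 7): (7−8)(7−11)(7−5)(7−12) = (−1)·(−4)·2·(−5) = −40 ≡ 12, so v_4 = 12^{−1} = 12 (mod 13).
  i = 5 (α = 12): (12−8)(12−11)(12−5)(12−7) = 4·1·7·5 = 140 ≡ 10, so v_5 = 10^{−1} = 4 (mod 13).
  v = [4, 11, 8, 12, 4].
Step 2: syndromes of r = [8, 4, 3, 5, 7] (all sums mod 13).
  S_0 = Σ v_i r_i = 4·8 + 11·4 + 8·3 + 12·5 + 4·7 = 188 ≡ 6.
  S_1 = Σ v_i α_i r_i = 4·8·8 + 11·11·4 + 8·5·3 + 12·7·5 + 4·12·7 = 1616 ≡ 4.
  α_i^2 mod 13 = [12, 4, 12, 10, 1].
  S_2 = Σ v_i α_i^2 r_i = 4·12·8 + 11·4·4 + 8·12·3 + 12·10·5 + 4·1·7 = 1476 ≡ 7.
  S = (6, 4, 7) ≠ 0, so r is not a codeword (an error is present).
Step 3: locate the error. For a single error e at position i, S_ℓ = v_i·e·α_i^ℓ, so α_err = S_1/S_0.
  S_0^{−1} = 6^{−1} = 11 (mod 13), so α_err = 4·11 = 44 ≡ 5 = α_3. Error position i = 3.
  Consistency check: S_2/S_1 = 7·10 = 70 ≡ 5 = α_err ✓ (single-error assumption holds).
Step 4: error magnitude e = S_0/v_3 = S_0·∏_{j≠3}(α_3 − α_j) = 6·5 = 30 ≡ 4 (mod 13).
Step 5: correct position 3: c_3 = r_3 − e = 3 − 4 ≡ 12 (mod 13). Hence c = [8, 4, 12, 5, 7].
  Check: interpolating c through the α_i gives m(x) = 10 + 3·x (degree < 2) with m(α_i) = c_i for every i, so c is indeed a codeword.


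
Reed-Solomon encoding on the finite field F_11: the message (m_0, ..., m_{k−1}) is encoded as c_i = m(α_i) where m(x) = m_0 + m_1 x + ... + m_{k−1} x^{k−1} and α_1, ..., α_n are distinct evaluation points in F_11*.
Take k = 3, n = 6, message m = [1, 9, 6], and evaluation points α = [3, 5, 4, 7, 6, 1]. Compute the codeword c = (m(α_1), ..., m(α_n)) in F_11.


c = [5, 9, 1, 6, 7, 5]

Message polynomial: m(x) = 1 + 9·x + 6·x^2 (mod 11).
For each evaluation point α_i, compute m(α_i) mod 11:
  α_1 = 3: Horner steps 6 → 5 → 5, so m(3) = 5.
  α_2 = 5: Horner steps 6 → 6 → 9, so m(5) = 9.
  α_3 = 4: Horner steps 6 → 0 → 1, so m(4) = 1.
  α_4 = 7: Horner steps 6 → 7 → 6, so m(7) = 6.
  α_5 = 6: Horner steps 6 → 1 → 7, so m(6) = 7.
  α_6 = 1: Horner steps 6 → 4 → 5, so m(1) = 5.
Codeword c = [5, 9, 1, 6, 7, 5] ∈ F_11^6.


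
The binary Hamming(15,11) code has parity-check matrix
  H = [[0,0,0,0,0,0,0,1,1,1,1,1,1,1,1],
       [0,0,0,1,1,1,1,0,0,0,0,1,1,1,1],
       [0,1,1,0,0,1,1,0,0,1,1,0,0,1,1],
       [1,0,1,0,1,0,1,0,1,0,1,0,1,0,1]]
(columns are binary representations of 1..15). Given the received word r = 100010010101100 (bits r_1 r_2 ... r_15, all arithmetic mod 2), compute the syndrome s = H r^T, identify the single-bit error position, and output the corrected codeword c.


s = (0, 1, 1, 1)^T, error position = 7, corrected codeword c = 100010110101100

Compute s = H r^T mod 2 one row at a time:
  s_1 = 1 + 0 + 1 + 0 + 1 + 1 + 0 + 0 = 4 ≡ 0 (mod 2).
  s_2 = 0 + 1 + 0 + 0 + 1 + 1 + 0 + 0 = 3 ≡ 1 (mod 2).
  s_3 = 0 + 0 + 0 + 0 + 1 + 0 + 0 + 0 = 1 ≡ 1 (mod 2).
  s_4 = 1 + 0 + 1 + 0 + 0 + 0 + 1 + 0 = 3 ≡ 1 (mod 2).
s = (0, 1, 1, 1)^T — this equals column 7 of H (binary 0111), so error is at position 7.
Correct: flip bit 7 of r = 100010010101100 to get c = 100010110101100.


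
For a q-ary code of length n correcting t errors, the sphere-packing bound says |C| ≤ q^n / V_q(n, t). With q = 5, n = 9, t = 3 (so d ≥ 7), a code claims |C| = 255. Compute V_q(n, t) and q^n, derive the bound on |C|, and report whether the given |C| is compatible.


V_q(n, t) = 5989, q^n = 1953125, Hamming bound = 326, |C| = 255 ≤ bound (satisfied).

Step 1: Compute V_q(n, t) = Σ_{j=0}^3 C(n, j) (q−1)^j.
  j = 0: C(9,0)·(4)^0 = 1·1 = 1.
  j = 1: C(9,1)·(4)^1 = 9·4 = 36.
  j = 2: C(9,2)·(4)^2 = 36·16 = 576.
  j = 3: C(9,3)·(4)^3 = 84·64 = 5376.
  V_q(n, t) = 1 + 36 + 576 + 5376 = 5989.
Step 2: q^n = 5^9 = 1953125.
Step 3: Hamming bound ⌊q^n / V_q(n,t)⌋ = ⌊1953125/5989⌋ = 326.
Step 4: Compare |C| = 255 to 326: satisfied.
The claimed |C| lies below the Hamming bound.


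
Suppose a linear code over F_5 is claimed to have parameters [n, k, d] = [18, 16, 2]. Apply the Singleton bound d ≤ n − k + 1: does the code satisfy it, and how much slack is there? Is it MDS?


Singleton RHS = n − k + 1 = 3, slack = 1, bound satisfied, not MDS.

Singleton bound: d ≤ n − k + 1.
Here n = 18, k = 16, so n − k + 1 = 3.
Given d = 2, check d ≤ 3: YES.
Slack = (n − k + 1) − d = 1.
The code is NOT MDS (slack = 1 > 0).
Description: the claimed parameters are [18, 16, 2]_5; such a code would be non-MDS.


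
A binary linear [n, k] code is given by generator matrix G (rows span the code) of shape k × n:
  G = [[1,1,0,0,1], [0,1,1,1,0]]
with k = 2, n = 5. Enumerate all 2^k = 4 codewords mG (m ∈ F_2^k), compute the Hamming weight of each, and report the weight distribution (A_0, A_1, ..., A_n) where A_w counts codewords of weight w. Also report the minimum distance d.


Weight distribution: A_0 = 1, A_3 = 2, A_4 = 1. Minimum distance d = 3.

Enumerate all 2^2 = 4 messages m ∈ F_2^2.
For each, compute codeword c = mG in F_2^5, then tally its weight.
  m = 00 → c = 00000, weight = 0.
  m = 10 → c = 11001, weight = 3.
  m = 01 → c = 01110, weight = 3.
  m = 11 → c = 10111, weight = 4.
Tally weights:
  weight 0: 1 codewords.
  weight 3: 2 codewords.
  weight 4: 1 codewords.
Minimum distance d = smallest w > 0 with A_w > 0 = 3.
Sanity: Σ A_w = 4 = 2^2 = 4 ✓.


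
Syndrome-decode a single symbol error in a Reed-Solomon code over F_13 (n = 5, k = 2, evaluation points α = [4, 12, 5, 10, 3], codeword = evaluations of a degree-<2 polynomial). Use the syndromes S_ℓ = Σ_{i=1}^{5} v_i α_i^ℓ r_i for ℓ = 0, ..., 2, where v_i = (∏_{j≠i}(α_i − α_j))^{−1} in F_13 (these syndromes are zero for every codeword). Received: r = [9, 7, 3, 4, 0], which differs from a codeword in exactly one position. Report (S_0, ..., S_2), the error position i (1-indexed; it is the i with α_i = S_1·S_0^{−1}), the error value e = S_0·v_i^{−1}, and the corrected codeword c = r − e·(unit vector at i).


S = (10, 1, 4), error at position 1, error magnitude e = 1, c = [8, 7, 3, 4, 0].

Step 1: column multipliers v_i = (∏_{j≠i}(α_i − α_j))^{−1} mod 13.
  i = 1 (α = 4): (4−12)(4−5)(4−10)(4−3) = (−8)·(−1)·(−6)·1 = −48 ≡ 4, so v_1 = 4^{−1} = 10 (mod 13).
  i = 2 (α = 12): (12−4)(12−5)(12−10)(12−3) = 8·7·2·9 = 1008 ≡ 7, so v_2 = 7^{−1} = 2 (mod 13).
  i = 3 (α = 5): (5−4)(5−12)(5−10)(5−3) = 1·(−7)·(−5)·2 = 70 ≡ 5, so v_3 = 5^{−1} = 8 (mod 13).
  i = 4 (α = 10): (10−4)(10−12)(10−5)(10−3) = 6·(−2)·5·7 = −420 ≡ 9, so v_4 = 9^{−1} = 3 (mod 13).
  i = 5 (α = 3): (3−4)(3−12)(3−5)(3−10) = (−1)·(−9)·(−2)·(−7) = 126 ≡ 9, so v_5 = 9^{−1} = 3 (mod 13).
  v = [10, 2, 8, 3, 3].
Step 2: syndromes of r = [9, 7, 3, 4, 0] (all sums mod 13).
  S_0 = Σ v_i r_i = 10·9 + 2·7 + 8·3 + 3·4 + 3·0 = 140 ≡ 10.
  S_1 = Σ v_i α_i r_i = 10·4·9 + 2·12·7 + 8·5·3 + 3·10·4 + 3·3·0 = 768 ≡ 1.
  α_i^2 mod 13 = [3, 1, 12, 9, 9].
  S_2 = Σ v_i α_i^2 r_i = 10·3·9 + 2·1·7 + 8·12·3 + 3·9·4 + 3·9·0 = 680 ≡ 4.
  S = (10, 1, 4) ≠ 0, so r is not a codeword (an error is present).
Step 3: locate the error. For a single error e at position i, S_ℓ = v_i·e·α_i^ℓ, so α_err = S_1/S_0.
  S_0^{−1} = 10^{−1} = 4 (mod 13), so α_err = 1·4 = 4 ≡ 4 = α_1. Error position i = 1.
  Consistency check: S_2/S_1 = 4·1 = 4 ≡ 4 = α_err ✓ (single-error assumption holds).
Step 4: error magnitude e = S_0/v_1 = S_0·∏_{j≠1}(α_1 − α_j) = 10·4 = 40 ≡ 1 (mod 13).
Step 5: correct position 1: c_1 = r_1 − e = 9 − 1 ≡ 8 (mod 13). Hence c = [8, 7, 3, 4, 0].
  Check: interpolating c through the α_i gives m(x) = 2 + 8·x (degree < 2) with m(α_i) = c_i for every i, so c is indeed a codeword.


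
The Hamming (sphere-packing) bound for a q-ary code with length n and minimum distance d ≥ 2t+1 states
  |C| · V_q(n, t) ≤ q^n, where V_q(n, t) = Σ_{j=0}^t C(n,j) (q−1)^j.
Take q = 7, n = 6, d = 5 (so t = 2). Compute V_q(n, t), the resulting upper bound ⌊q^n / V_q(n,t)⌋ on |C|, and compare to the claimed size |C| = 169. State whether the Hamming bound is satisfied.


V_q(n, t) = 577, q^n = 117649, Hamming bound = 203, |C| = 169 ≤ bound (satisfied).

Step 1: Compute V_q(n, t) = Σ_{j=0}^2 C(n, j) (q−1)^j.
  j = 0: C(6,0)·(6)^0 = 1·1 = 1.
  j = 1: C(6,1)·(6)^1 = 6·6 = 36.
  j = 2: C(6,2)·(6)^2 = 15·36 = 540.
  V_q(n, t) = 1 + 36 + 540 = 577.
Step 2: q^n = 7^6 = 117649.
Step 3: Hamming bound ⌊q^n / V_q(n,t)⌋ = ⌊117649/577⌋ = 203.
Step 4: Compare |C| = 169 to 203: satisfied.
The claimed |C| lies below the Hamming bound.


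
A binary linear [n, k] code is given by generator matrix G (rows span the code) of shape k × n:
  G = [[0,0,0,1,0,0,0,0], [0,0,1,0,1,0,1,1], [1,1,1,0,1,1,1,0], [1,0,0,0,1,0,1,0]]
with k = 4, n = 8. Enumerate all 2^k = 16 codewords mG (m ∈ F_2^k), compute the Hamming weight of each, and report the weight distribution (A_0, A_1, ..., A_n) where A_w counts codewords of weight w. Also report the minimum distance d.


Weight distribution: A_0 = 1, A_1 = 1, A_3 = 3, A_4 = 5, A_5 = 3, A_6 = 2, A_7 = 1. Minimum distance d = 1.

Enumerate all 2^4 = 16 messages m ∈ F_2^4.
For each, compute codeword c = mG in F_2^8, then tally its weight.
  m = 0000 → c = 00000000, weight = 0.
  m = 1000 → c = 00010000, weight = 1.
  m = 0100 → c = 00101011, weight = 4.
  m = 1100 → c = 00111011, weight = 5.
  m = 0010 → c = 11101110, weight = 6.
  m = 1010 → c = 11111110, weight = 7.
  m = 0110 → c = 11000101, weight = 4.
  m = 1110 → c = 11010101, weight = 5.
  m = 0001 → c = 10001010, weight = 3.
  m = 1001 → c = 10011010, weight = 4.
  m = 0101 → c = 10100001, weight = 3.
  m = 1101 → c = 10110001, weight = 4.
  m = 0011 → c = 01100100, weight = 3.
  m = 1011 → c = 01110100, weight = 4.
  m = 0111 → c = 01001111, weight = 5.
  m = 1111 → c = 01011111, weight = 6.
Tally weights:
  weight 0: 1 codewords.
  weight 1: 1 codewords.
  weight 3: 3 codewords.
  weight 4: 5 codewords.
  weight 5: 3 codewords.
  weight 6: 2 codewords.
  weight 7: 1 codewords.
Minimum distance d = smallest w > 0 with A_w > 0 = 1.
Sanity: Σ A_w = 16 = 2^4 = 16 ✓.
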